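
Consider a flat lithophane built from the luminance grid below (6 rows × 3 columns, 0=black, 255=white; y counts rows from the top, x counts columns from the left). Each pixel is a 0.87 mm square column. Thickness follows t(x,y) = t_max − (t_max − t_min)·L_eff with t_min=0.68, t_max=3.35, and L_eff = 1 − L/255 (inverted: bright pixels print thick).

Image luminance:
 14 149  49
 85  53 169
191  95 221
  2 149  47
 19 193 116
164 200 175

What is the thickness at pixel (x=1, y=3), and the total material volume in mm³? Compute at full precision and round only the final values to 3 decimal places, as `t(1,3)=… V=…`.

span = t_max - t_min = 3.35 - 0.68 = 2.670
L(1,3) = 149, L_eff = 1 - 149/255 = 0.415686 (inverted)
t(1,3) = 3.35 - 2.670·0.415686 = 2.240
Σt over all 6·3 pixels = 34.134
V = pitch²·Σt = 0.87²·34.134 = 25.836

t(1,3)=2.240 V=25.836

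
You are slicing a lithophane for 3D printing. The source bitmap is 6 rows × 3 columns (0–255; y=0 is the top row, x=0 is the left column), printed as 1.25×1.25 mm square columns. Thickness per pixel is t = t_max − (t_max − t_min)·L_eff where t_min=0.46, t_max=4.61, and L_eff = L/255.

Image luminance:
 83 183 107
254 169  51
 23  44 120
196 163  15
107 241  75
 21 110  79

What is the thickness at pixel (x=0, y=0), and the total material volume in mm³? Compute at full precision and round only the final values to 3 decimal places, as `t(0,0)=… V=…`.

span = t_max - t_min = 4.61 - 0.46 = 4.150
L(0,0) = 83, L_eff = 83/255 = 0.325490
t(0,0) = 4.61 - 4.150·0.325490 = 3.259
Σt over all 6·3 pixels = 50759/1020 ≈ 49.7637255
V = pitch²·Σt = 1.25²·50759/1020 = 77.756

t(0,0)=3.259 V=77.756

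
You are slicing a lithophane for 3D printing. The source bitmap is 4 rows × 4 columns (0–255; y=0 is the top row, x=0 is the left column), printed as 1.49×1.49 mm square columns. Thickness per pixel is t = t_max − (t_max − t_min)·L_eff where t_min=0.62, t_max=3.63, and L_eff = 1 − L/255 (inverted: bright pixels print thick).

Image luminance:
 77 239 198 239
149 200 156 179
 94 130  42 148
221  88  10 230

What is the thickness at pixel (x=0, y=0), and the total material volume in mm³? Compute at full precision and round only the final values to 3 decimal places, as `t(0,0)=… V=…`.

t(0,0)=1.529 V=84.918

span = t_max - t_min = 3.63 - 0.62 = 3.010
L(0,0) = 77, L_eff = 1 - 77/255 = 0.698039 (inverted)
t(0,0) = 3.63 - 3.010·0.698039 = 1.529
Σt over all 4·4 pixels = 16256/425 ≈ 38.2494118
V = pitch²·Σt = 1.49²·16256/425 = 84.918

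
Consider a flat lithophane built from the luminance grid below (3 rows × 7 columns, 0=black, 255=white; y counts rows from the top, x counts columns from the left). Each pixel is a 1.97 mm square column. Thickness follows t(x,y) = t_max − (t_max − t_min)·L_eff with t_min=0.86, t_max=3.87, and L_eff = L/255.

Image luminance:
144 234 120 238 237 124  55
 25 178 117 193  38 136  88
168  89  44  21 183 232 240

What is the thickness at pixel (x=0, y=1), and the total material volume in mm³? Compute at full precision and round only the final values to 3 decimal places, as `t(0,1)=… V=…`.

span = t_max - t_min = 3.87 - 0.86 = 3.010
L(0,1) = 25, L_eff = 25/255 = 0.098039
t(0,1) = 3.87 - 3.010·0.098039 = 3.575
Σt over all 3·7 pixels = 399427/8500 ≈ 46.9914118
V = pitch²·Σt = 1.97²·399427/8500 = 182.369

t(0,1)=3.575 V=182.369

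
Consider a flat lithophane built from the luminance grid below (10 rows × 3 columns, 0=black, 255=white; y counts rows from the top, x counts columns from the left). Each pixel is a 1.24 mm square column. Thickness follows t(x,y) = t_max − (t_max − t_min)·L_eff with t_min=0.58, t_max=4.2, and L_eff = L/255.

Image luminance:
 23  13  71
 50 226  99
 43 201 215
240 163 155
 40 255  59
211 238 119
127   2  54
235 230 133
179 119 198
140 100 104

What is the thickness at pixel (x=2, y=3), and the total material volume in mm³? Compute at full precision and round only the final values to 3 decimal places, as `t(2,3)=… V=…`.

t(2,3)=2.000 V=105.509

span = t_max - t_min = 4.2 - 0.58 = 3.620
L(2,3) = 155, L_eff = 155/255 = 0.607843
t(2,3) = 4.2 - 3.620·0.607843 = 2.000
Σt over all 10·3 pixels = 437449/6375 ≈ 68.6194510
V = pitch²·Σt = 1.24²·437449/6375 = 105.509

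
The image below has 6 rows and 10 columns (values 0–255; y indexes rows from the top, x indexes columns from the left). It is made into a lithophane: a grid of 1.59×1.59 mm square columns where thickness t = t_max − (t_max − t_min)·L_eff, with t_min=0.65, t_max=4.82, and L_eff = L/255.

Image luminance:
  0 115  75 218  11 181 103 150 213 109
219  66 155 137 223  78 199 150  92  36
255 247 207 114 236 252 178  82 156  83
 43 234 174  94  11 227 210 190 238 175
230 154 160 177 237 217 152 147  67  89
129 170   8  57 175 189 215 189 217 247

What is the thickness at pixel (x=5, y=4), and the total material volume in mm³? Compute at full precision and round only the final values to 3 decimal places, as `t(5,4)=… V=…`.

span = t_max - t_min = 4.82 - 0.65 = 4.170
L(5,4) = 217, L_eff = 217/255 = 0.850980
t(5,4) = 4.82 - 4.170·0.850980 = 1.271
Σt over all 6·10 pixels = 592341/4250 ≈ 139.3743529
V = pitch²·Σt = 1.59²·592341/4250 = 352.352

t(5,4)=1.271 V=352.352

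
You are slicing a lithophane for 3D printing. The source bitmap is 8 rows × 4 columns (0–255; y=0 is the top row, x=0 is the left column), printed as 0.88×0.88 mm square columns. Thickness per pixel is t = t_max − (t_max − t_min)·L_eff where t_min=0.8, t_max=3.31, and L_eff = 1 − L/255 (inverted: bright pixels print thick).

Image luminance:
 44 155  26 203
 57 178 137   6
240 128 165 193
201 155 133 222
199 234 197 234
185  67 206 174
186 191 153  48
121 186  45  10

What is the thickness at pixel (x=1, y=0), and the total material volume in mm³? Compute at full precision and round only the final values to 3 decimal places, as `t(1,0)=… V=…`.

t(1,0)=2.326 V=55.490

span = t_max - t_min = 3.31 - 0.8 = 2.510
L(1,0) = 155, L_eff = 1 - 155/255 = 0.392157 (inverted)
t(1,0) = 3.31 - 2.510·0.392157 = 2.326
Σt over all 8·4 pixels = 1827229/25500 ≈ 71.6560392
V = pitch²·Σt = 0.88²·1827229/25500 = 55.490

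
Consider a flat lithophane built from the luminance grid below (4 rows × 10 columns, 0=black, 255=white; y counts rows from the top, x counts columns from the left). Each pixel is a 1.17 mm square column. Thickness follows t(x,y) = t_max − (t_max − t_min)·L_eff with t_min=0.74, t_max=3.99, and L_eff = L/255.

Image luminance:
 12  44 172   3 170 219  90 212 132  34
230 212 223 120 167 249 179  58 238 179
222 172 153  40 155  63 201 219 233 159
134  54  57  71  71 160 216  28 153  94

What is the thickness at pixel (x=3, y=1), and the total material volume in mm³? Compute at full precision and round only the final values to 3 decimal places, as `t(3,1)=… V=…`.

span = t_max - t_min = 3.99 - 0.74 = 3.250
L(3,1) = 120, L_eff = 120/255 = 0.470588
t(3,1) = 3.99 - 3.250·0.470588 = 2.461
Σt over all 4·10 pixels = 15003/170 ≈ 88.2529412
V = pitch²·Σt = 1.17²·15003/170 = 120.809

t(3,1)=2.461 V=120.809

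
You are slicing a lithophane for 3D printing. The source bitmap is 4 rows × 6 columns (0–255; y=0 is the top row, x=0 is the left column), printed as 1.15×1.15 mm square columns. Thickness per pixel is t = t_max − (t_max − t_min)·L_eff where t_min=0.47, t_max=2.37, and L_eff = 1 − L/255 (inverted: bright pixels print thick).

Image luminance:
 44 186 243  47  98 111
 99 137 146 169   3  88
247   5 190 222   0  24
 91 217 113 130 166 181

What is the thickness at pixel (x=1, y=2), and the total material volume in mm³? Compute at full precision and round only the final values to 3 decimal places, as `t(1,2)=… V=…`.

span = t_max - t_min = 2.37 - 0.47 = 1.900
L(1,2) = 5, L_eff = 1 - 5/255 = 0.980392 (inverted)
t(1,2) = 2.37 - 1.900·0.980392 = 0.507
Σt over all 4·6 pixels = 84947/2550 ≈ 33.3125490
V = pitch²·Σt = 1.15²·84947/2550 = 44.056

t(1,2)=0.507 V=44.056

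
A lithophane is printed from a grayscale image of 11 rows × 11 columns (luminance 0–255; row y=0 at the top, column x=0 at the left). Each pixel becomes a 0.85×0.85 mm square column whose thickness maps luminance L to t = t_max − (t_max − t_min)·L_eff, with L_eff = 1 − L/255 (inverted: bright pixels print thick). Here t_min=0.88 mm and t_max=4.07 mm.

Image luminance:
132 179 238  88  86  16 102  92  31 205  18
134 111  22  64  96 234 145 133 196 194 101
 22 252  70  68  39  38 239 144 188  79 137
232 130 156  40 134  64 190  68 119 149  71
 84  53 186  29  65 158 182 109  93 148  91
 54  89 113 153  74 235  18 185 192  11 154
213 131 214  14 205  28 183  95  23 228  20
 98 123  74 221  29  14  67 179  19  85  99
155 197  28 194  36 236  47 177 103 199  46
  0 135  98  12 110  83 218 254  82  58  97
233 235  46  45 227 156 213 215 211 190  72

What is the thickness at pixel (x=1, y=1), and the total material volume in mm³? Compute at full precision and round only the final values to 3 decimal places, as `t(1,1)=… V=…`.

span = t_max - t_min = 4.07 - 0.88 = 3.190
L(1,1) = 111, L_eff = 1 - 111/255 = 0.564706 (inverted)
t(1,1) = 4.07 - 3.190·0.564706 = 2.269
Σt over all 11·11 pixels = 1834547/6375 ≈ 287.7720784
V = pitch²·Σt = 0.85²·1834547/6375 = 207.915

t(1,1)=2.269 V=207.915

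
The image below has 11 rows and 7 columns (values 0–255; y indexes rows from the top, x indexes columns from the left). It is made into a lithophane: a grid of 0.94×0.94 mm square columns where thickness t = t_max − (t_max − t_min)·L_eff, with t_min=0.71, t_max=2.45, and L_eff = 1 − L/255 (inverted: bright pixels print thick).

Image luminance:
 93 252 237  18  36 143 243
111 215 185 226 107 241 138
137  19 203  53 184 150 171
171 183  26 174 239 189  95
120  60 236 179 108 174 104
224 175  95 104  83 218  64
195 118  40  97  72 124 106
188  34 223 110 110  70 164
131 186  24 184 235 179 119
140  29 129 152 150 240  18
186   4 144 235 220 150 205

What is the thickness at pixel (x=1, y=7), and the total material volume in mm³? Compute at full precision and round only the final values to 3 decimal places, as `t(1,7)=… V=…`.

span = t_max - t_min = 2.45 - 0.71 = 1.740
L(1,7) = 34, L_eff = 1 - 34/255 = 0.866667 (inverted)
t(1,7) = 2.45 - 1.740·0.866667 = 0.942
Σt over all 11·7 pixels = 1096547/8500 ≈ 129.0055294
V = pitch²·Σt = 0.94²·1096547/8500 = 113.989

t(1,7)=0.942 V=113.989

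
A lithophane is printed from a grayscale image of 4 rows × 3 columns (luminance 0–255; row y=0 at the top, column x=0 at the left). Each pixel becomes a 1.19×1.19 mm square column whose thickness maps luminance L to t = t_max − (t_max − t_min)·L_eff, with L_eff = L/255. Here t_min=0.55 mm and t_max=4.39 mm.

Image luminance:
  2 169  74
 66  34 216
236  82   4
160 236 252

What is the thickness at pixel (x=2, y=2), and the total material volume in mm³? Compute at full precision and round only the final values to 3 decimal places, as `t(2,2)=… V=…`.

span = t_max - t_min = 4.39 - 0.55 = 3.840
L(2,2) = 4, L_eff = 4/255 = 0.015686
t(2,2) = 4.39 - 3.840·0.015686 = 4.330
Σt over all 4·3 pixels = 62953/2125 ≈ 29.6249412
V = pitch²·Σt = 1.19²·62953/2125 = 41.952

t(2,2)=4.330 V=41.952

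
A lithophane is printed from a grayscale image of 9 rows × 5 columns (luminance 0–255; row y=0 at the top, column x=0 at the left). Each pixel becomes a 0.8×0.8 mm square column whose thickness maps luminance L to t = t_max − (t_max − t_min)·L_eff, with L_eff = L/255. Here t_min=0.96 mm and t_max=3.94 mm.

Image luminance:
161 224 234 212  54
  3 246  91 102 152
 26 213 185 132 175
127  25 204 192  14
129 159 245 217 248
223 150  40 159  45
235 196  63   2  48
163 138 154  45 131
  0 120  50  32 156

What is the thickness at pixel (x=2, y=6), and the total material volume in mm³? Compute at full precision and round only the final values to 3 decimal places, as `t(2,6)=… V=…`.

span = t_max - t_min = 3.94 - 0.96 = 2.980
L(2,6) = 63, L_eff = 63/255 = 0.247059
t(2,6) = 3.94 - 2.980·0.247059 = 3.204
Σt over all 9·5 pixels = 275699/2550 ≈ 108.1172549
V = pitch²·Σt = 0.8²·275699/2550 = 69.195

t(2,6)=3.204 V=69.195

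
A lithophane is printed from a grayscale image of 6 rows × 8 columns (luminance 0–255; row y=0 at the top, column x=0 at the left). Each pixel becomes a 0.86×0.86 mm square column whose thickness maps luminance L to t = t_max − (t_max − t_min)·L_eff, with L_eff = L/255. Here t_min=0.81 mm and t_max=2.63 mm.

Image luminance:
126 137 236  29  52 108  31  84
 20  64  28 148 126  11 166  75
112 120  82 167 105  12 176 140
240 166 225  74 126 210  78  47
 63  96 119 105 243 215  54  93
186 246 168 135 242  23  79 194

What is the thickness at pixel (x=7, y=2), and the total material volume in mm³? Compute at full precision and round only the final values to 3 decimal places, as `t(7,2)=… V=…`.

t(7,2)=1.631 V=62.846

span = t_max - t_min = 2.63 - 0.81 = 1.820
L(7,2) = 140, L_eff = 140/255 = 0.549020
t(7,2) = 2.63 - 1.820·0.549020 = 1.631
Σt over all 6·8 pixels = 541699/6375 ≈ 84.9723922
V = pitch²·Σt = 0.86²·541699/6375 = 62.846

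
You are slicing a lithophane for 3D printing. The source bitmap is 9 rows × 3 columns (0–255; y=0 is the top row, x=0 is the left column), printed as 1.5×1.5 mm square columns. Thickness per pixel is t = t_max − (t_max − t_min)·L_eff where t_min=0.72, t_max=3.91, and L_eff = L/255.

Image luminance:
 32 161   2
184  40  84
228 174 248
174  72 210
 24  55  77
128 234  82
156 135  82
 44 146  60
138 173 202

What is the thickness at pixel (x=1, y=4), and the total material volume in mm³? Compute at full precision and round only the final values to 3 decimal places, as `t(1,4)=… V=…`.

t(1,4)=3.222 V=143.381

span = t_max - t_min = 3.91 - 0.72 = 3.190
L(1,4) = 55, L_eff = 55/255 = 0.215686
t(1,4) = 3.91 - 3.190·0.215686 = 3.222
Σt over all 9·3 pixels = 27083/425 ≈ 63.7247059
V = pitch²·Σt = 1.5²·27083/425 = 143.381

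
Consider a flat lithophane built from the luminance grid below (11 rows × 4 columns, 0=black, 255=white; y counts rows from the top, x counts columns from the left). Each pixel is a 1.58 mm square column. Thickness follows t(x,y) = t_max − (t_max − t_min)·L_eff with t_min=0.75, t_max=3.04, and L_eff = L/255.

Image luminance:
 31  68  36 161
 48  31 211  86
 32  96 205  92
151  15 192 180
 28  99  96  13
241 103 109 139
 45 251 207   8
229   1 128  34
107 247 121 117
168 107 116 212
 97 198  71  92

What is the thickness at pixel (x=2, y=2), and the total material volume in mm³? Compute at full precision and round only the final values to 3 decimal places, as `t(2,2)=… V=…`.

t(2,2)=1.199 V=221.399

span = t_max - t_min = 3.04 - 0.75 = 2.290
L(2,2) = 205, L_eff = 205/255 = 0.803922
t(2,2) = 3.04 - 2.290·0.803922 = 1.199
Σt over all 11·4 pixels = 753843/8500 ≈ 88.6874118
V = pitch²·Σt = 1.58²·753843/8500 = 221.399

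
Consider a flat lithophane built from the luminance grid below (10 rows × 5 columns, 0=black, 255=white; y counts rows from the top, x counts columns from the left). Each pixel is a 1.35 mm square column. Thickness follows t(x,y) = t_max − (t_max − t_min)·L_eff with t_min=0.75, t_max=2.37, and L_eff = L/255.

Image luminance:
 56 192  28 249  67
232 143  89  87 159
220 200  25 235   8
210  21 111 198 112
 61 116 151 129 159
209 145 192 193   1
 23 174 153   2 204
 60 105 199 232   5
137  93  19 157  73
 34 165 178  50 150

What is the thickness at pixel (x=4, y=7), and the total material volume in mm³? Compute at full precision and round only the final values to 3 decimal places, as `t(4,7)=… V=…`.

t(4,7)=2.338 V=144.054

span = t_max - t_min = 2.37 - 0.75 = 1.620
L(4,7) = 5, L_eff = 5/255 = 0.019608
t(4,7) = 2.37 - 1.620·0.019608 = 2.338
Σt over all 10·5 pixels = 167964/2125 ≈ 79.0418824
V = pitch²·Σt = 1.35²·167964/2125 = 144.054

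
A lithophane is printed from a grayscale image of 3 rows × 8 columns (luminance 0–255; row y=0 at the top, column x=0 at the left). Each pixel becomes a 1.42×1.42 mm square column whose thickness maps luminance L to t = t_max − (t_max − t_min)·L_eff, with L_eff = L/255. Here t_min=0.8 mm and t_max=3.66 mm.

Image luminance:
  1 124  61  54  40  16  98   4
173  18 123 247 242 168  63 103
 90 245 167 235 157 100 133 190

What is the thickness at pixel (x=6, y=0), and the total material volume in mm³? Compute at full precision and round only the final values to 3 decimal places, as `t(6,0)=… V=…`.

span = t_max - t_min = 3.66 - 0.8 = 2.860
L(6,0) = 98, L_eff = 98/255 = 0.384314
t(6,0) = 3.66 - 2.860·0.384314 = 2.561
Σt over all 3·8 pixels = 356062/6375 ≈ 55.8528627
V = pitch²·Σt = 1.42²·356062/6375 = 112.622

t(6,0)=2.561 V=112.622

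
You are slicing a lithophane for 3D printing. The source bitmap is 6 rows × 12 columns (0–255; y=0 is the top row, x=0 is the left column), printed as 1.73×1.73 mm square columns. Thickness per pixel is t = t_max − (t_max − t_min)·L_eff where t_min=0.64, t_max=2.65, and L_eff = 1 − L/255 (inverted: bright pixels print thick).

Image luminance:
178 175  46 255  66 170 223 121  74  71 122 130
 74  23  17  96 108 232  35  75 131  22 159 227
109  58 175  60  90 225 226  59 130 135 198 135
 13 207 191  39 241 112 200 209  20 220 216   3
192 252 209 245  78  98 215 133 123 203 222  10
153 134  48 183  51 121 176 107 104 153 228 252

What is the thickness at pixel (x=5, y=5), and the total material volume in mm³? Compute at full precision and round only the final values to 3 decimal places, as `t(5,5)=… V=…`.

span = t_max - t_min = 2.65 - 0.64 = 2.010
L(5,5) = 121, L_eff = 1 - 121/255 = 0.525490 (inverted)
t(5,5) = 2.65 - 2.010·0.525490 = 1.594
Σt over all 6·12 pixels = 1047677/8500 ≈ 123.2561176
V = pitch²·Σt = 1.73²·1047677/8500 = 368.893

t(5,5)=1.594 V=368.893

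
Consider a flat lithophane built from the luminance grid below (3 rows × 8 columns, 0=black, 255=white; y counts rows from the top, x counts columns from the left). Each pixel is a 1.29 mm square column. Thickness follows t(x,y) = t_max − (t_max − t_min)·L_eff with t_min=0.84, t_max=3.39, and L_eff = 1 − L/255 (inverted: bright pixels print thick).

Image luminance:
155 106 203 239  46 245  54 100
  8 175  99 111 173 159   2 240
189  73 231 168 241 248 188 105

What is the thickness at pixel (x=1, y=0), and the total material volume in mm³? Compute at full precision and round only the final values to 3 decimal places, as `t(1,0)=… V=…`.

t(1,0)=1.900 V=92.757

span = t_max - t_min = 3.39 - 0.84 = 2.550
L(1,0) = 106, L_eff = 1 - 106/255 = 0.584314 (inverted)
t(1,0) = 3.39 - 2.550·0.584314 = 1.900
Σt over all 3·8 pixels = 55.74
V = pitch²·Σt = 1.29²·55.74 = 92.757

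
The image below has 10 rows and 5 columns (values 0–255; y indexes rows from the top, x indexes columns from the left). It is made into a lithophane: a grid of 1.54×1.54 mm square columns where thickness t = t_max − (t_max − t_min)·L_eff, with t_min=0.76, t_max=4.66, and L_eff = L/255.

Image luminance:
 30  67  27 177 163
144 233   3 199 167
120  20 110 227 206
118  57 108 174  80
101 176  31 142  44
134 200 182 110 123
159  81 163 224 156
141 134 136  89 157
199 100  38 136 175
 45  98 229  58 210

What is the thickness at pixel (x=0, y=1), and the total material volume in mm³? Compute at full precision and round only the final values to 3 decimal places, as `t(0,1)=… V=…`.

span = t_max - t_min = 4.66 - 0.76 = 3.900
L(0,1) = 144, L_eff = 144/255 = 0.564706
t(0,1) = 4.66 - 3.900·0.564706 = 2.458
Σt over all 10·5 pixels = 114837/850 ≈ 135.1023529
V = pitch²·Σt = 1.54²·114837/850 = 320.409

t(0,1)=2.458 V=320.409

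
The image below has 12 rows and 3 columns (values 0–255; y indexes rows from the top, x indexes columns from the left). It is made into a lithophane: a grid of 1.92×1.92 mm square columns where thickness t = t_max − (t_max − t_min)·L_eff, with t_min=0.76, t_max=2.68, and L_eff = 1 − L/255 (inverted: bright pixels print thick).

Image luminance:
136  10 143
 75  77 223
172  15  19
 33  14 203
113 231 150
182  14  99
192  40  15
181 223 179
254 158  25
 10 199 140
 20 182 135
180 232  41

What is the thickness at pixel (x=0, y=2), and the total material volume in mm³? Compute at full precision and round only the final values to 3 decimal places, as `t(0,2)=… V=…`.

span = t_max - t_min = 2.68 - 0.76 = 1.920
L(0,2) = 172, L_eff = 1 - 172/255 = 0.325490 (inverted)
t(0,2) = 2.68 - 1.920·0.325490 = 2.055
Σt over all 12·3 pixels = 25436/425 ≈ 59.8494118
V = pitch²·Σt = 1.92²·25436/425 = 220.629

t(0,2)=2.055 V=220.629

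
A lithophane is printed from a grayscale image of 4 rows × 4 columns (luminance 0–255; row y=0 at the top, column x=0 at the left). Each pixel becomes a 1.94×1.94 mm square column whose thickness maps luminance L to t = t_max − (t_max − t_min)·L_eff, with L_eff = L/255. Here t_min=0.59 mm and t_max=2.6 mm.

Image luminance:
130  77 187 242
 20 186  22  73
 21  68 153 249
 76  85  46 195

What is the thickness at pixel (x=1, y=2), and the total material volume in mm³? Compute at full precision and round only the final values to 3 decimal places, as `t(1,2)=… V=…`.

span = t_max - t_min = 2.6 - 0.59 = 2.010
L(1,2) = 68, L_eff = 68/255 = 0.266667
t(1,2) = 2.6 - 2.010·0.266667 = 2.064
Σt over all 4·4 pixels = 23099/850 ≈ 27.1752941
V = pitch²·Σt = 1.94²·23099/850 = 102.277

t(1,2)=2.064 V=102.277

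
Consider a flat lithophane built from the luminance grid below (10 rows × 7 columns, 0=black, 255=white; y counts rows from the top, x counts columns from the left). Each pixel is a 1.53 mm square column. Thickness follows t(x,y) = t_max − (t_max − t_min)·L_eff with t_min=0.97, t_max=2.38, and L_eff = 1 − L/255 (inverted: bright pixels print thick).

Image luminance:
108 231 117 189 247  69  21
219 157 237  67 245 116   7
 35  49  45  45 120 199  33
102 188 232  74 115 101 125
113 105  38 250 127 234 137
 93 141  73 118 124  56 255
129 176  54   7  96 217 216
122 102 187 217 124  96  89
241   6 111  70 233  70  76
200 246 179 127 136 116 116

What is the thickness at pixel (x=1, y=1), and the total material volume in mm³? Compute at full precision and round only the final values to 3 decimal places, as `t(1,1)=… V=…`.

span = t_max - t_min = 2.38 - 0.97 = 1.410
L(1,1) = 157, L_eff = 1 - 157/255 = 0.384314 (inverted)
t(1,1) = 2.38 - 1.410·0.384314 = 1.838
Σt over all 10·7 pixels = 502801/4250 ≈ 118.3061176
V = pitch²·Σt = 1.53²·502801/4250 = 276.943

t(1,1)=1.838 V=276.943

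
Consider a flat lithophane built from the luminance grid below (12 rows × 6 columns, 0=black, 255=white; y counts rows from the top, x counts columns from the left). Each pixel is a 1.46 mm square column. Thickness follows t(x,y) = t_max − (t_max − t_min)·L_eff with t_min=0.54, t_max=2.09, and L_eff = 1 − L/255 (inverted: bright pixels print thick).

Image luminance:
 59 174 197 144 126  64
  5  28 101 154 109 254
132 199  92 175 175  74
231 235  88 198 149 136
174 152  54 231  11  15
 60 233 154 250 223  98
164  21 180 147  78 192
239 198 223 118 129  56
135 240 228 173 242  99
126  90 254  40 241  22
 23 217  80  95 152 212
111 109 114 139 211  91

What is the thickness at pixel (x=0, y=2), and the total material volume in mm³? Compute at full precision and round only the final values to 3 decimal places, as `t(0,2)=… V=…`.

span = t_max - t_min = 2.09 - 0.54 = 1.550
L(0,2) = 132, L_eff = 1 - 132/255 = 0.482353 (inverted)
t(0,2) = 2.09 - 1.550·0.482353 = 1.342
Σt over all 12·6 pixels = 170907/1700 ≈ 100.5335294
V = pitch²·Σt = 1.46²·170907/1700 = 214.297

t(0,2)=1.342 V=214.297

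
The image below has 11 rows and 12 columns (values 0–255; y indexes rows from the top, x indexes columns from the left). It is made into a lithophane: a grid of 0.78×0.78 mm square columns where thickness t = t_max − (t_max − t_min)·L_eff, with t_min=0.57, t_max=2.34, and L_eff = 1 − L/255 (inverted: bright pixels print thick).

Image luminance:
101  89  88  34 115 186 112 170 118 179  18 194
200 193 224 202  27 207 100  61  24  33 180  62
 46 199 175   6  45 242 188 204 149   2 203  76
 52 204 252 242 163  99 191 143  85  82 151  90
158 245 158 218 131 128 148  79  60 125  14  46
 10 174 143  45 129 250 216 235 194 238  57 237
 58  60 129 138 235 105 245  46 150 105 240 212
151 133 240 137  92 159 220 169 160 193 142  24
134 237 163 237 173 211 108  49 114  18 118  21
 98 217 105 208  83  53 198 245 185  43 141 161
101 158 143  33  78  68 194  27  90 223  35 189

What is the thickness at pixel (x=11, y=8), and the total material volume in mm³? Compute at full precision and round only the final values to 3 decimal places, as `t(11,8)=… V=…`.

t(11,8)=0.716 V=121.140

span = t_max - t_min = 2.34 - 0.57 = 1.770
L(11,8) = 21, L_eff = 1 - 21/255 = 0.917647 (inverted)
t(11,8) = 2.34 - 1.770·0.917647 = 0.716
Σt over all 11·12 pixels = 846227/4250 ≈ 199.1122353
V = pitch²·Σt = 0.78²·846227/4250 = 121.140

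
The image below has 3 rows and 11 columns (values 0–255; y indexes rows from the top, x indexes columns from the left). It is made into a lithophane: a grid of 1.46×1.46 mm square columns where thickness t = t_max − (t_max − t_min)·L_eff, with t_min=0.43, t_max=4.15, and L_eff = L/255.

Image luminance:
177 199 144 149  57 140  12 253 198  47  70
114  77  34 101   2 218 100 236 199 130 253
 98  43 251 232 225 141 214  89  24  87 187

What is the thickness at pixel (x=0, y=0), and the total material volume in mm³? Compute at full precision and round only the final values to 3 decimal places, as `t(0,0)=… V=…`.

span = t_max - t_min = 4.15 - 0.43 = 3.720
L(0,0) = 177, L_eff = 177/255 = 0.694118
t(0,0) = 4.15 - 3.720·0.694118 = 1.568
Σt over all 3·11 pixels = 605951/8500 ≈ 71.2883529
V = pitch²·Σt = 1.46²·605951/8500 = 151.958

t(0,0)=1.568 V=151.958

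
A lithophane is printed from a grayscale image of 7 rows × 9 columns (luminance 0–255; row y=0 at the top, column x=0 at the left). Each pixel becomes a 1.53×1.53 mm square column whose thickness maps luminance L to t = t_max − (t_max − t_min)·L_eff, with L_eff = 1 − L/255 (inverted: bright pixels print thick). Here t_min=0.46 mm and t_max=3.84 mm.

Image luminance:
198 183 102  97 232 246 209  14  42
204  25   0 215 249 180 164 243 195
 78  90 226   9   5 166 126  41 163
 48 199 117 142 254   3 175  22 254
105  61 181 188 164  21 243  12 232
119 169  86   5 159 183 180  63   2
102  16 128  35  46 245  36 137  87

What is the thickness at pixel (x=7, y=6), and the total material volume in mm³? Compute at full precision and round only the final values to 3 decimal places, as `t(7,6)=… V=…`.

t(7,6)=2.276 V=313.615

span = t_max - t_min = 3.84 - 0.46 = 3.380
L(7,6) = 137, L_eff = 1 - 137/255 = 0.462745 (inverted)
t(7,6) = 3.84 - 3.380·0.462745 = 2.276
Σt over all 7·9 pixels = 854072/6375 ≈ 133.9720784
V = pitch²·Σt = 1.53²·854072/6375 = 313.615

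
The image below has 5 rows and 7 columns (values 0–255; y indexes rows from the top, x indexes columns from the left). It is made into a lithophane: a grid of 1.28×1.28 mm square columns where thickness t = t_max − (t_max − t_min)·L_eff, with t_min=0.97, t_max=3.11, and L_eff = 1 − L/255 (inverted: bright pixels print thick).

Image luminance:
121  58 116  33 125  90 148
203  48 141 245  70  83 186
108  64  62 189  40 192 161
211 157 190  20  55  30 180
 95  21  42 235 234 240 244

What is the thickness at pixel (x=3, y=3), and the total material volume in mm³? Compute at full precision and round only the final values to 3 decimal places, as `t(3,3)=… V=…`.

span = t_max - t_min = 3.11 - 0.97 = 2.140
L(3,3) = 20, L_eff = 1 - 20/255 = 0.921569 (inverted)
t(3,3) = 3.11 - 2.140·0.921569 = 1.138
Σt over all 5·7 pixels = 71.186
V = pitch²·Σt = 1.28²·71.186 = 116.631

t(3,3)=1.138 V=116.631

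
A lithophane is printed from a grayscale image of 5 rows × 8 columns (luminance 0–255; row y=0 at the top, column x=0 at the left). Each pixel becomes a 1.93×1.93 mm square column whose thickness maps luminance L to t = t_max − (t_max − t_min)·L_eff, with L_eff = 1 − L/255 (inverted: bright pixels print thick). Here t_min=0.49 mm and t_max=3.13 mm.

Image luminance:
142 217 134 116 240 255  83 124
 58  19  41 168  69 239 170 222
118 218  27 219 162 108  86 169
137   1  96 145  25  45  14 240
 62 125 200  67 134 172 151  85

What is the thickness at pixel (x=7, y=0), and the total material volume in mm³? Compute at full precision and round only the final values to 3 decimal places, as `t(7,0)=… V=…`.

span = t_max - t_min = 3.13 - 0.49 = 2.640
L(7,0) = 124, L_eff = 1 - 124/255 = 0.513725 (inverted)
t(7,0) = 3.13 - 2.640·0.513725 = 1.774
Σt over all 5·8 pixels = 153916/2125 ≈ 72.4310588
V = pitch²·Σt = 1.93²·153916/2125 = 269.798

t(7,0)=1.774 V=269.798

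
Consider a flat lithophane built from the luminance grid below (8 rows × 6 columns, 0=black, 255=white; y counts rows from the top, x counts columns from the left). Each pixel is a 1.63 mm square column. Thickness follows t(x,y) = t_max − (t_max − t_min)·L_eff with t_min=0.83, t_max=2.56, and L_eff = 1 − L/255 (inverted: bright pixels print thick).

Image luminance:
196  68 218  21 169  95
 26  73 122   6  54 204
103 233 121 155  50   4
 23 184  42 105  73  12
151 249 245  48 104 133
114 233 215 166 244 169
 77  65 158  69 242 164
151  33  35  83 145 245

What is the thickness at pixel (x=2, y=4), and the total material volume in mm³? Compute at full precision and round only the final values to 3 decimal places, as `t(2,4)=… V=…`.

t(2,4)=2.492 V=212.110

span = t_max - t_min = 2.56 - 0.83 = 1.730
L(2,4) = 245, L_eff = 1 - 245/255 = 0.039216 (inverted)
t(2,4) = 2.56 - 1.730·0.039216 = 2.492
Σt over all 8·6 pixels = 135717/1700 ≈ 79.8335294
V = pitch²·Σt = 1.63²·135717/1700 = 212.110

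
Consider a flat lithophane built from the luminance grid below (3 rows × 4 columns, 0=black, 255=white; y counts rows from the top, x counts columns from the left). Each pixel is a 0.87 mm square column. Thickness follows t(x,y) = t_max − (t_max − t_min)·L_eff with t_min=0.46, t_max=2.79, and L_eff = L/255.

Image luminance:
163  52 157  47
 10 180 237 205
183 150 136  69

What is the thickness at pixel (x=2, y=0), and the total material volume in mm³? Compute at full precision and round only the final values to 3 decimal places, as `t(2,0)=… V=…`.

span = t_max - t_min = 2.79 - 0.46 = 2.330
L(2,0) = 157, L_eff = 157/255 = 0.615686
t(2,0) = 2.79 - 2.330·0.615686 = 1.355
Σt over all 3·4 pixels = 483503/25500 ≈ 18.9609020
V = pitch²·Σt = 0.87²·483503/25500 = 14.352

t(2,0)=1.355 V=14.352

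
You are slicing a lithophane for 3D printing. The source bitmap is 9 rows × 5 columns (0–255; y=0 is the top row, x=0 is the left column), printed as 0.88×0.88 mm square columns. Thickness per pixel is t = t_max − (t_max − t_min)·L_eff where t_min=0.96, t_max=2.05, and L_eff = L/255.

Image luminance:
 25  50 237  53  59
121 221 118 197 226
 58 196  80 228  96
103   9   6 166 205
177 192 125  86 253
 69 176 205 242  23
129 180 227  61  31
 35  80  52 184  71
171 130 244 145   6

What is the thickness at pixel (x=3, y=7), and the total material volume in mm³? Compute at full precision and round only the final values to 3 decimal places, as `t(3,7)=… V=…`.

t(3,7)=1.263 V=52.411

span = t_max - t_min = 2.05 - 0.96 = 1.090
L(3,7) = 184, L_eff = 184/255 = 0.721569
t(3,7) = 2.05 - 1.090·0.721569 = 1.263
Σt over all 9·5 pixels = 575281/8500 ≈ 67.6801176
V = pitch²·Σt = 0.88²·575281/8500 = 52.411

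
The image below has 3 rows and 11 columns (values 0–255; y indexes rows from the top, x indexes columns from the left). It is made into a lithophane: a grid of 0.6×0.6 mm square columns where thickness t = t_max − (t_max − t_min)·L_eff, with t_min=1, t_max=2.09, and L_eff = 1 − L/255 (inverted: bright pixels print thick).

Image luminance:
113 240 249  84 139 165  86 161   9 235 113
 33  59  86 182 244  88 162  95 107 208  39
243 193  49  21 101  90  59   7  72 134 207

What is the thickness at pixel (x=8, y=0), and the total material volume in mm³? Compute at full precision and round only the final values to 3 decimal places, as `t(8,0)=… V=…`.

span = t_max - t_min = 2.09 - 1 = 1.090
L(8,0) = 9, L_eff = 1 - 9/255 = 0.964706 (inverted)
t(8,0) = 2.09 - 1.090·0.964706 = 1.038
Σt over all 3·11 pixels = 1285457/25500 ≈ 50.4100784
V = pitch²·Σt = 0.6²·1285457/25500 = 18.148

t(8,0)=1.038 V=18.148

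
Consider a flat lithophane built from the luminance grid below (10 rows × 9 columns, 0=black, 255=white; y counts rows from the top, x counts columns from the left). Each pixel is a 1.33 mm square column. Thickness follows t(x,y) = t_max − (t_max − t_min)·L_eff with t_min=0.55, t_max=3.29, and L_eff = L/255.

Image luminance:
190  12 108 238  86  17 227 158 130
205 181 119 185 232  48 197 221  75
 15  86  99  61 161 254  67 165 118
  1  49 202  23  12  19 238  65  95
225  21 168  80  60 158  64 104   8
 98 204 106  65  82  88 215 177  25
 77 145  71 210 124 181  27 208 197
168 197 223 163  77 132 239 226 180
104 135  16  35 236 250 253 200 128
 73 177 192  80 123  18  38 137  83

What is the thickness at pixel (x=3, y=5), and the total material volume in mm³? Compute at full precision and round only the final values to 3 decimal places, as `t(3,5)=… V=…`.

span = t_max - t_min = 3.29 - 0.55 = 2.740
L(3,5) = 65, L_eff = 65/255 = 0.254902
t(3,5) = 3.29 - 2.740·0.254902 = 2.592
Σt over all 10·9 pixels = 147291/850 ≈ 173.2835294
V = pitch²·Σt = 1.33²·147291/850 = 306.521

t(3,5)=2.592 V=306.521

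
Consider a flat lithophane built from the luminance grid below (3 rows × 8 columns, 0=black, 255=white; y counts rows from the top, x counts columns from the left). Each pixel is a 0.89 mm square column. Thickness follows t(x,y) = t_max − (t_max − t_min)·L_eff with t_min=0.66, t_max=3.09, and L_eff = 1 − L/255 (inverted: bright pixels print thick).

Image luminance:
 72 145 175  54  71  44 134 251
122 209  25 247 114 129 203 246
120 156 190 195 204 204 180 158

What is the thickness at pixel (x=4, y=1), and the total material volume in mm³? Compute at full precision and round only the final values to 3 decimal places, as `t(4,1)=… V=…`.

span = t_max - t_min = 3.09 - 0.66 = 2.430
L(4,1) = 114, L_eff = 1 - 114/255 = 0.552941 (inverted)
t(4,1) = 3.09 - 2.430·0.552941 = 1.746
Σt over all 3·8 pixels = 107532/2125 ≈ 50.6032941
V = pitch²·Σt = 0.89²·107532/2125 = 40.083

t(4,1)=1.746 V=40.083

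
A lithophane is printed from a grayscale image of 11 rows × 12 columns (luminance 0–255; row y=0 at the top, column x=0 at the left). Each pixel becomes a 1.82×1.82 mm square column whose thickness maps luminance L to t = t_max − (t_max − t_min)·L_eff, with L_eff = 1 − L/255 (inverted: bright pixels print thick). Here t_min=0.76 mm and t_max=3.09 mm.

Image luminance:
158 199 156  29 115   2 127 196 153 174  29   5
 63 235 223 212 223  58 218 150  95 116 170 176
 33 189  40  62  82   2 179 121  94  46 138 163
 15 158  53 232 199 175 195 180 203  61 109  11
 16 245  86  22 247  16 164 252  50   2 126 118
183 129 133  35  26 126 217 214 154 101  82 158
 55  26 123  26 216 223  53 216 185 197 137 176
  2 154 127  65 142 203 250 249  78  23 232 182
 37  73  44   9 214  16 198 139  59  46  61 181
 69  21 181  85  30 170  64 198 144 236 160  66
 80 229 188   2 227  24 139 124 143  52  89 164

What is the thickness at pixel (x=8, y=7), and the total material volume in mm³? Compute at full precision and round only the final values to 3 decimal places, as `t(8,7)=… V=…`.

span = t_max - t_min = 3.09 - 0.76 = 2.330
L(8,7) = 78, L_eff = 1 - 78/255 = 0.694118 (inverted)
t(8,7) = 3.09 - 2.330·0.694118 = 1.473
Σt over all 11·12 pixels = 3169409/12750 ≈ 248.5810980
V = pitch²·Σt = 1.82²·3169409/12750 = 823.400

t(8,7)=1.473 V=823.400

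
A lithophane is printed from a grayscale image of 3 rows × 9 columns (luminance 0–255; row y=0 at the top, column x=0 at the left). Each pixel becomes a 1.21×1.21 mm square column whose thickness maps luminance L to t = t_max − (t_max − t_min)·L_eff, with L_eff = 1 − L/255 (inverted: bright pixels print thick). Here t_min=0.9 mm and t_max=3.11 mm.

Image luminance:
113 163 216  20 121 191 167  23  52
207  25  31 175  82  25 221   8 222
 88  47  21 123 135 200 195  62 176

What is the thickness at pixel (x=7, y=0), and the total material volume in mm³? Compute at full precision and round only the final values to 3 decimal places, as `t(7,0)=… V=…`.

span = t_max - t_min = 3.11 - 0.9 = 2.210
L(7,0) = 23, L_eff = 1 - 23/255 = 0.909804 (inverted)
t(7,0) = 3.11 - 2.210·0.909804 = 1.099
Σt over all 3·9 pixels = 76867/1500 ≈ 51.2446667
V = pitch²·Σt = 1.21²·76867/1500 = 75.027

t(7,0)=1.099 V=75.027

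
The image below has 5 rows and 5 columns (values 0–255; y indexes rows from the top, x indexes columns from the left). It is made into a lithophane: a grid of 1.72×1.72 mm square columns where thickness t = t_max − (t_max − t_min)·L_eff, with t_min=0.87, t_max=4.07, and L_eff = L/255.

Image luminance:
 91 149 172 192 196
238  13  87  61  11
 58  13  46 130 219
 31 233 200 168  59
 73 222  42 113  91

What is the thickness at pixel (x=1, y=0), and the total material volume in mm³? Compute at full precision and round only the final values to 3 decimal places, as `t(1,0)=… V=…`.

span = t_max - t_min = 4.07 - 0.87 = 3.200
L(1,0) = 149, L_eff = 149/255 = 0.584314
t(1,0) = 4.07 - 3.200·0.584314 = 2.200
Σt over all 5·5 pixels = 332813/5100 ≈ 65.2574510
V = pitch²·Σt = 1.72²·332813/5100 = 193.058

t(1,0)=2.200 V=193.058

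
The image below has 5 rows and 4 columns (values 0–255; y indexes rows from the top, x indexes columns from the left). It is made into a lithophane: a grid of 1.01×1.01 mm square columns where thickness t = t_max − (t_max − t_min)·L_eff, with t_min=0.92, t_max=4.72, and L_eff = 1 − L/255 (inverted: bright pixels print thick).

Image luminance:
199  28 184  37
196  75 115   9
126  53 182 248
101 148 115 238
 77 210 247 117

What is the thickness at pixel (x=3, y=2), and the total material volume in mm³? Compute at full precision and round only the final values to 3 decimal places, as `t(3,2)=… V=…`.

t(3,2)=4.616 V=59.890

span = t_max - t_min = 4.72 - 0.92 = 3.800
L(3,2) = 248, L_eff = 1 - 248/255 = 0.027451 (inverted)
t(3,2) = 4.72 - 3.800·0.027451 = 4.616
Σt over all 5·4 pixels = 14971/255 ≈ 58.7098039
V = pitch²·Σt = 1.01²·14971/255 = 59.890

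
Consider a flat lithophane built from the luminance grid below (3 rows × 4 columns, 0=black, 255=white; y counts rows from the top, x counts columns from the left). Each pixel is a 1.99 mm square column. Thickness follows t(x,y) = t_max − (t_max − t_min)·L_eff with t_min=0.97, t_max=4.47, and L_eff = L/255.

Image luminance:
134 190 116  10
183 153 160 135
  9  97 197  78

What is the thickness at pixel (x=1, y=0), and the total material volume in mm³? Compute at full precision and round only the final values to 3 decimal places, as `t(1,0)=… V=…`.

t(1,0)=1.862 V=132.954

span = t_max - t_min = 4.47 - 0.97 = 3.500
L(1,0) = 190, L_eff = 190/255 = 0.745098
t(1,0) = 4.47 - 3.500·0.745098 = 1.862
Σt over all 3·4 pixels = 2518/75 ≈ 33.5733333
V = pitch²·Σt = 1.99²·2518/75 = 132.954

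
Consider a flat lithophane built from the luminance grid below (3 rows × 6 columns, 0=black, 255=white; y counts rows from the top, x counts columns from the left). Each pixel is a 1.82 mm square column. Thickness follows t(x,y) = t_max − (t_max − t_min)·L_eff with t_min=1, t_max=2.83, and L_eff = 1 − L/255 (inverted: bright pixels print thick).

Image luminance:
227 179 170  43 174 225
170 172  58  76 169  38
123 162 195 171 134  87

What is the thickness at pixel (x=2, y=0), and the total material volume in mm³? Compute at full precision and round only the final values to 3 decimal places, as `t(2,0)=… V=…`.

span = t_max - t_min = 2.83 - 1 = 1.830
L(2,0) = 170, L_eff = 1 - 170/255 = 0.333333 (inverted)
t(2,0) = 2.83 - 1.830·0.333333 = 2.220
Σt over all 3·6 pixels = 309953/8500 ≈ 36.4650588
V = pitch²·Σt = 1.82²·309953/8500 = 120.787

t(2,0)=2.220 V=120.787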